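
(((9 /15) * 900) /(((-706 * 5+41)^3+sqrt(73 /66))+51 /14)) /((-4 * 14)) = 945 * sqrt(4818) /11667446760702580086987271+2648979835343325 /11667446760702580086987271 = 0.00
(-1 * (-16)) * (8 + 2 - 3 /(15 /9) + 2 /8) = 135.20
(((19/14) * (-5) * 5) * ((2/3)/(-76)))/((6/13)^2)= 4225/3024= 1.40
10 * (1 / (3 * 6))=5 / 9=0.56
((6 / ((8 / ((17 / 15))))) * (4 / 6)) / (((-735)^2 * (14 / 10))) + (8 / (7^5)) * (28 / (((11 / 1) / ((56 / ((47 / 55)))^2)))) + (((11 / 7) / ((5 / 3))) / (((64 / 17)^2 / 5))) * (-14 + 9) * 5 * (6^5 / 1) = -207402871844777233 / 3207743683200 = -64656.93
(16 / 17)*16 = 256 / 17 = 15.06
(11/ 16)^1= 0.69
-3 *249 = -747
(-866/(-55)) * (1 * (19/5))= 16454/275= 59.83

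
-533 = -533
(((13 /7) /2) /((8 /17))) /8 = 221 /896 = 0.25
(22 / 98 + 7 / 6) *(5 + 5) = 13.91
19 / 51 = 0.37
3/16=0.19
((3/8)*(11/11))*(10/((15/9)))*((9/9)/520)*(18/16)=81/16640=0.00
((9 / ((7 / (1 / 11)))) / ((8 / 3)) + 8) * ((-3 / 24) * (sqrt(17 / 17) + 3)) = -4955 / 1232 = -4.02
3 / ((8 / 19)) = 57 / 8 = 7.12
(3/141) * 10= 10/47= 0.21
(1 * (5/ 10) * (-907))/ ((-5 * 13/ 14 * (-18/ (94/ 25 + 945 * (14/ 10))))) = -210589981/ 29250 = -7199.66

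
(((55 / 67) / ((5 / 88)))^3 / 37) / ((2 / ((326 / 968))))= 152734912 / 11128231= 13.72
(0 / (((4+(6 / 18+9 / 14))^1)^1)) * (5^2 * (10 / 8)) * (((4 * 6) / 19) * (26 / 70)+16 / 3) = 0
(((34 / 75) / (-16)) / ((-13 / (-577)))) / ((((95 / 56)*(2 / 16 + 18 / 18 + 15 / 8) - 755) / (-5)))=-68663 / 8189025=-0.01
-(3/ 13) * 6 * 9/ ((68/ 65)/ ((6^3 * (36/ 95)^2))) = -11337408/ 30685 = -369.48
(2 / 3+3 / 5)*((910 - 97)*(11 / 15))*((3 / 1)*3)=169917 / 25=6796.68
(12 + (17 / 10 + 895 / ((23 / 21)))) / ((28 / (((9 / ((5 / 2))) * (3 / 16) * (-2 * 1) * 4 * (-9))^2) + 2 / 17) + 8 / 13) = 2493835371729 / 2235746740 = 1115.44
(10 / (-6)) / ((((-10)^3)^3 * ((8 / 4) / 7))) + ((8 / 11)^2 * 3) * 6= 1382400000847 / 145200000000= 9.52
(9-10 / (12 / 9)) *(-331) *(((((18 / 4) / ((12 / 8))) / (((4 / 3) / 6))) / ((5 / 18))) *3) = -723897 / 10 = -72389.70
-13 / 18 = -0.72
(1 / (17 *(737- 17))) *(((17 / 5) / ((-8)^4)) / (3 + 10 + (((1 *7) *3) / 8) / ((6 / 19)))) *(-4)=-1 / 78566400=-0.00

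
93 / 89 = 1.04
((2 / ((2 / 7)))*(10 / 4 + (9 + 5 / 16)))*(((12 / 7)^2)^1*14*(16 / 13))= 54432 / 13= 4187.08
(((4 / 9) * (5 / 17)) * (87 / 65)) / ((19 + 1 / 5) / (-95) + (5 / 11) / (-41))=-24850100 / 30279873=-0.82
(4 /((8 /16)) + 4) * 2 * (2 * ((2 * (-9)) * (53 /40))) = -5724 /5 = -1144.80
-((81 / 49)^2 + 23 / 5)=-88028 / 12005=-7.33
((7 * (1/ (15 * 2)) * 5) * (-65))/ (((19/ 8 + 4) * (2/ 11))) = -10010/ 153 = -65.42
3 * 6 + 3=21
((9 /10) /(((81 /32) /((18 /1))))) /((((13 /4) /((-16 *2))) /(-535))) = 438272 /13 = 33713.23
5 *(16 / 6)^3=2560 / 27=94.81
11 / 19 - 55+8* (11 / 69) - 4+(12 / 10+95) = 39.05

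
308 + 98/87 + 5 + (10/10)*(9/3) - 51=23153/87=266.13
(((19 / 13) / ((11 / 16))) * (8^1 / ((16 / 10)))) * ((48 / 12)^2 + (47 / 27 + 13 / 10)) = 781432 / 3861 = 202.39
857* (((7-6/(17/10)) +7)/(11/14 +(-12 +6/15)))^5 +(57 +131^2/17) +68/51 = 358539037032231369856226/1058876376000376126047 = 338.60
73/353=0.21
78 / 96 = 13 / 16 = 0.81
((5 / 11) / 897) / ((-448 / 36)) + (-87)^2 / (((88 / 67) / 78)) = 165579716469 / 368368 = 449495.39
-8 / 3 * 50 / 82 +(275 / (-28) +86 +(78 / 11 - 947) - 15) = -33351427 / 37884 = -880.36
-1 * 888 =-888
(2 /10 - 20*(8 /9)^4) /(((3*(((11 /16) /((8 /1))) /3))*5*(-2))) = 25794496 /1804275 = 14.30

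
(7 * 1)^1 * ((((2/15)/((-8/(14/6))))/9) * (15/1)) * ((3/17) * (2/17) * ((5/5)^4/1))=-49/5202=-0.01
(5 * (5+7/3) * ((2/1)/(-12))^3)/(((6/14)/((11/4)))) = -4235/3888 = -1.09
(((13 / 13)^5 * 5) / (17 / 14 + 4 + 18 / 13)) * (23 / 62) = 10465 / 37231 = 0.28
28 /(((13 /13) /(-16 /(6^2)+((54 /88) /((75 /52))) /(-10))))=-168742 /12375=-13.64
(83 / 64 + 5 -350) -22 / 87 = -343.96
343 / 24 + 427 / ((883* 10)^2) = 6685835737 / 467813400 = 14.29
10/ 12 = 5/ 6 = 0.83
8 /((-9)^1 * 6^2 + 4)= -1 /40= -0.02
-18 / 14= -9 / 7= -1.29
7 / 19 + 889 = 889.37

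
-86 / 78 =-43 / 39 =-1.10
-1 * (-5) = 5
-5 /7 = -0.71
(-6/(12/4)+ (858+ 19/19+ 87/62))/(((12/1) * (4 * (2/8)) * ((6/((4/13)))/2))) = 53221/7254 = 7.34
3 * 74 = 222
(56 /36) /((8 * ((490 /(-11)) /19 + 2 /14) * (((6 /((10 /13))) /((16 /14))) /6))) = -29260 /376857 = -0.08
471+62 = 533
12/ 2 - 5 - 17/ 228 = 211/ 228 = 0.93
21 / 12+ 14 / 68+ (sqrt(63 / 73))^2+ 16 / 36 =145793 / 44676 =3.26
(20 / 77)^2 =400 / 5929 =0.07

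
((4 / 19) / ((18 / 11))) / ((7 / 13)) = 0.24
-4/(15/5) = -4/3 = -1.33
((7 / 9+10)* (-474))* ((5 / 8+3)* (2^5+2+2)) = -666681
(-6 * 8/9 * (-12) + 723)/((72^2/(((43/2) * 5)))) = 169205/10368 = 16.32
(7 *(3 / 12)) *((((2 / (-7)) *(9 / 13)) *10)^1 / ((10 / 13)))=-9 / 2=-4.50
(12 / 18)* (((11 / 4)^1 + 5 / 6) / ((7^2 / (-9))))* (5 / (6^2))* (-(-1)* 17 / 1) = -3655 / 3528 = -1.04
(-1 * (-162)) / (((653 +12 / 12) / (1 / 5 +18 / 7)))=2619 / 3815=0.69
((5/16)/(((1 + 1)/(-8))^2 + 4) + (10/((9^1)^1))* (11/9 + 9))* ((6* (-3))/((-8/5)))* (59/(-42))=-3552095/19656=-180.71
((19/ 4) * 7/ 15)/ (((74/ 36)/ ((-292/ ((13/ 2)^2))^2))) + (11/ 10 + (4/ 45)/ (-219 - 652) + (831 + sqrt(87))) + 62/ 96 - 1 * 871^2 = -38628891290051689/ 50977957680 + sqrt(87) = -757747.42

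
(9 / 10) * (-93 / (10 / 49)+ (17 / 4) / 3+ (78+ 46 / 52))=-878433 / 2600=-337.86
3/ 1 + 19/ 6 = 6.17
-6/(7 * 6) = -1/7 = -0.14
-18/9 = -2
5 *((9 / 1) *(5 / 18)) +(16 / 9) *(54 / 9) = 139 / 6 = 23.17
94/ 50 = 47/ 25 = 1.88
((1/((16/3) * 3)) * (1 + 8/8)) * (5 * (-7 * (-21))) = 735/8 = 91.88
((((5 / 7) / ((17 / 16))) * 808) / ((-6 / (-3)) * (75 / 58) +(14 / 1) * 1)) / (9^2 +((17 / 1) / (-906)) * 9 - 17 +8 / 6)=0.50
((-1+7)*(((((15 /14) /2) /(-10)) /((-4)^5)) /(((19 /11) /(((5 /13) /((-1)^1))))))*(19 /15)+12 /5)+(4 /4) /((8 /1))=4705627 /1863680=2.52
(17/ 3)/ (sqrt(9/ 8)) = 34 * sqrt(2)/ 9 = 5.34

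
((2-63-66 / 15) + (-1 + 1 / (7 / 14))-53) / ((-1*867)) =587 / 4335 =0.14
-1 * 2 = -2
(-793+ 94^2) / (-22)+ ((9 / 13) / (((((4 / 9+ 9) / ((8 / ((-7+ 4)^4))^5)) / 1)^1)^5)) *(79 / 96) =-1349732544473814263269166258246276109991289039372887239713 / 3691920425018514707437729414573930070982166929894581250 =-365.59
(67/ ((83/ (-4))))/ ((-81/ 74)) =19832/ 6723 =2.95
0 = 0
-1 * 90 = -90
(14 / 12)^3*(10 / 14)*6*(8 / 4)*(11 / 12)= 2695 / 216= 12.48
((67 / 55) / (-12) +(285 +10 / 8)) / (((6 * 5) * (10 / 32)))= 377716 / 12375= 30.52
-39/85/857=-39/72845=-0.00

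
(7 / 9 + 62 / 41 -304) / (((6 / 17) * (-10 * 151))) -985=-3291100273 / 3343140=-984.43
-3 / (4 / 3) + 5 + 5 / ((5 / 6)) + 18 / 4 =53 / 4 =13.25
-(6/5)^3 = -216/125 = -1.73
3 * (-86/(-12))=43/2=21.50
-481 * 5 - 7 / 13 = -31272 / 13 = -2405.54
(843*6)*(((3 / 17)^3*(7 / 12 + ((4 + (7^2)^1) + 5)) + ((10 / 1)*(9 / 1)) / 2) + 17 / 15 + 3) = 12289615647 / 49130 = 250144.83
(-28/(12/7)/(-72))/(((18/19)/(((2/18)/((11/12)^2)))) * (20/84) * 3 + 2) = 6517/204471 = 0.03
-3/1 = -3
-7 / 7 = -1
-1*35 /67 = -35 /67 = -0.52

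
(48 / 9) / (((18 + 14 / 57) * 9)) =19 / 585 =0.03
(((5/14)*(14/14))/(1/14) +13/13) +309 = 315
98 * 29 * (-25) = -71050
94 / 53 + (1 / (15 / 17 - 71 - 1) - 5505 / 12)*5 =-587469911 / 256308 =-2292.05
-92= -92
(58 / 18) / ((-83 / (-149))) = 4321 / 747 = 5.78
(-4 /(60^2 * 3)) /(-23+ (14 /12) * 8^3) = -1 /1550700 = -0.00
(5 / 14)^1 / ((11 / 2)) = 5 / 77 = 0.06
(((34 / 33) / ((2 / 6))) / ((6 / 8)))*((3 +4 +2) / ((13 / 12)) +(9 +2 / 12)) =92684 / 1287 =72.02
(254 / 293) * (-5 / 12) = -0.36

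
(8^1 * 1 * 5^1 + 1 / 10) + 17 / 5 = 43.50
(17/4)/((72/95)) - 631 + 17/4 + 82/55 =-9815279/15840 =-619.65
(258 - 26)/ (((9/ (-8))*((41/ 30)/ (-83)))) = 1540480/ 123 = 12524.23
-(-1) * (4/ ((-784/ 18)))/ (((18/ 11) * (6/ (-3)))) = 11/ 392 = 0.03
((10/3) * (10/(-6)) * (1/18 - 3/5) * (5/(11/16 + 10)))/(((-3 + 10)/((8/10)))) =2240/13851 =0.16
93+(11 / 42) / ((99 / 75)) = 11743 / 126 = 93.20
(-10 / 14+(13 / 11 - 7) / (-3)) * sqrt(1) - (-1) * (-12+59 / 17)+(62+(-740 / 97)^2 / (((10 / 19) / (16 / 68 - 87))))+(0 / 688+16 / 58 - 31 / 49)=-71556717031313 / 7500676029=-9540.04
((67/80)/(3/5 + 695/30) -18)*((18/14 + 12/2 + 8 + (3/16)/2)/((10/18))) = -635422671/1277696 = -497.32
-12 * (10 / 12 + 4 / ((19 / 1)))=-238 / 19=-12.53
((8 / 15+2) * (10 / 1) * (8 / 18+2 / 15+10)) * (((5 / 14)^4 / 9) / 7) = 40375 / 583443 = 0.07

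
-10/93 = -0.11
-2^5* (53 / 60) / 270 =-212 / 2025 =-0.10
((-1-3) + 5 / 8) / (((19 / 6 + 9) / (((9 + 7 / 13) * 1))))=-2.65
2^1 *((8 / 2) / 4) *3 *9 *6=324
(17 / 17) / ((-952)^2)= 1 / 906304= 0.00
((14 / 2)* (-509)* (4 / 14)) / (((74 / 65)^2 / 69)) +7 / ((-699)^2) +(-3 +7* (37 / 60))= -724998964791673 / 13377895380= -54193.80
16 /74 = 8 /37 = 0.22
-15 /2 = -7.50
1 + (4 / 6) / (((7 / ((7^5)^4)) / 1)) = 22797790370746289 / 3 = 7599263456915429.67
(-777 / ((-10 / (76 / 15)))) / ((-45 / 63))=-68894 / 125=-551.15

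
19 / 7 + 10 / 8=111 / 28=3.96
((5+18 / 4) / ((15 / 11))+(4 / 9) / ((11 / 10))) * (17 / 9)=124049 / 8910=13.92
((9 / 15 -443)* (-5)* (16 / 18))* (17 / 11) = 300832 / 99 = 3038.71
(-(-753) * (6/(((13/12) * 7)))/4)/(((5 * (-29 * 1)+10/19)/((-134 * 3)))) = 11502828/27755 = 414.44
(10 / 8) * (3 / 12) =5 / 16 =0.31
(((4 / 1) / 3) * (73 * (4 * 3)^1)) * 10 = 11680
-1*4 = -4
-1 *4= -4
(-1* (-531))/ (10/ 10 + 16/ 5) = 126.43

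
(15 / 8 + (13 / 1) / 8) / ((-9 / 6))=-7 / 3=-2.33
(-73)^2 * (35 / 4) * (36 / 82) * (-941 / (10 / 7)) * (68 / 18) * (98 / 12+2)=-254806310857 / 492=-517899005.81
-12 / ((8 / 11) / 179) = -5907 / 2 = -2953.50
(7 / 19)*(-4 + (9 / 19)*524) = 32480 / 361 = 89.97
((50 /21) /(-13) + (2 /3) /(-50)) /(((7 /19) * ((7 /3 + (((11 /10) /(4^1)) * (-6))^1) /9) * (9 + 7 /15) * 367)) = -1375866 /680530669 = -0.00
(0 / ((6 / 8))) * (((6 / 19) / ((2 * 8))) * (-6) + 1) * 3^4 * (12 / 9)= 0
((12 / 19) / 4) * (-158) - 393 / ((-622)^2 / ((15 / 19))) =-183388911 / 7350796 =-24.95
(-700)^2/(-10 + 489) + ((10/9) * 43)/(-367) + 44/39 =21060637066/20567781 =1023.96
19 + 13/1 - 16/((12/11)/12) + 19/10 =-1421/10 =-142.10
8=8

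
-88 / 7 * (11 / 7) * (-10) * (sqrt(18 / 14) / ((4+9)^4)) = 29040 * sqrt(7) / 9796423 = 0.01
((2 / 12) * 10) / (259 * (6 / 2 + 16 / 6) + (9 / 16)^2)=1280 / 1127411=0.00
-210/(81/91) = -6370/27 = -235.93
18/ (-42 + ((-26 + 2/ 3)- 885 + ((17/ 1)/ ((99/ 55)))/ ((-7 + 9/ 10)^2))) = -602802/ 31884191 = -0.02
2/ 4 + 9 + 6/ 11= 221/ 22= 10.05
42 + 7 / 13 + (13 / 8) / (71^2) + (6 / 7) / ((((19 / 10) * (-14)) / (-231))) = 49.98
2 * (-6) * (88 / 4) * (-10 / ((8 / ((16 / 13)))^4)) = 42240 / 28561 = 1.48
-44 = -44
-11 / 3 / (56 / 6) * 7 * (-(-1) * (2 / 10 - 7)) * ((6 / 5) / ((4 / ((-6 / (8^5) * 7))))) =-11781 / 1638400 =-0.01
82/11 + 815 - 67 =8310/11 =755.45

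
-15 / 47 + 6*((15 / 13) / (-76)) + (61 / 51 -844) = -998465069 / 1184118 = -843.21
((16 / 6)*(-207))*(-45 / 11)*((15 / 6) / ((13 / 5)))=310500 / 143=2171.33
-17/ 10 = -1.70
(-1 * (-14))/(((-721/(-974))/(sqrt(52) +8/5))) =15584/515 +3896 * sqrt(13)/103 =166.64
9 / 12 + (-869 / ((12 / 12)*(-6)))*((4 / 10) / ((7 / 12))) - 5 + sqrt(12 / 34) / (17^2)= sqrt(102) / 4913 + 13309 / 140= 95.07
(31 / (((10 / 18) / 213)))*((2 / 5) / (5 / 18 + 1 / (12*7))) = 29951208 / 1825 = 16411.62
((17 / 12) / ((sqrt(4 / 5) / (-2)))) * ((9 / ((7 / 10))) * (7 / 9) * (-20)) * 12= 3400 * sqrt(5)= 7602.63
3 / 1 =3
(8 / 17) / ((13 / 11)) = 88 / 221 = 0.40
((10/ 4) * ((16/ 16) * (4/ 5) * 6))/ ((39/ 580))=2320/ 13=178.46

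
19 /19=1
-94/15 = -6.27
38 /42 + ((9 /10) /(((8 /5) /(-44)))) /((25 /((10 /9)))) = -41 /210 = -0.20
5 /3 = 1.67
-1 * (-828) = 828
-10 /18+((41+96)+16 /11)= 13652 /99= 137.90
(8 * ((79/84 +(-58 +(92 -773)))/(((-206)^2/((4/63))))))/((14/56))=-495976/14035707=-0.04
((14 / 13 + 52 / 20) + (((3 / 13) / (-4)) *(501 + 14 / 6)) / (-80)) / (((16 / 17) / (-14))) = -999957 / 16640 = -60.09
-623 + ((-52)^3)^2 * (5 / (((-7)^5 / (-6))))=593107819159 / 16807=35289332.97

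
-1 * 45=-45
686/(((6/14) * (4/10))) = 4001.67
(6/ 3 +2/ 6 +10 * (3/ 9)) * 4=68/ 3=22.67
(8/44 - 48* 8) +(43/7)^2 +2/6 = -559078/1617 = -345.75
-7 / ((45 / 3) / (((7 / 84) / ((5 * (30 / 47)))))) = -329 / 27000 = -0.01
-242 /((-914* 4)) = 121 /1828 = 0.07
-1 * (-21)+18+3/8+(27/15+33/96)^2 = 1125649/25600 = 43.97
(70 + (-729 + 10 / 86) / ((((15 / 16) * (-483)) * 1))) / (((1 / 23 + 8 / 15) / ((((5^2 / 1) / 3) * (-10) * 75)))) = -139430762500 / 179697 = -775921.48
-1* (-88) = 88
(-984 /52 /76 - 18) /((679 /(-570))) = 135225 /8827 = 15.32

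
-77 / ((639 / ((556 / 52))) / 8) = -85624 / 8307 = -10.31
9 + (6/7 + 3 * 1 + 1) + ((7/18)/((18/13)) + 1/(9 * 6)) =32107/2268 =14.16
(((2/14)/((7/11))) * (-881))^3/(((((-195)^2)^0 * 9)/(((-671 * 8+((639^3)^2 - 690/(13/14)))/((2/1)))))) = -805479110815708242136745256779/27529866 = -29258373826291353620709.42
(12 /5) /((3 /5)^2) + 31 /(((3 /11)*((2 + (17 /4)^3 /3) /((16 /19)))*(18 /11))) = 7959092 /905787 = 8.79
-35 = -35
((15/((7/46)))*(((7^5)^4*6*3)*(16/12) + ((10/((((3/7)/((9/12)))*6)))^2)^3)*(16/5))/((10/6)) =18788379089943089983312649/51840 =362430152197976272826.25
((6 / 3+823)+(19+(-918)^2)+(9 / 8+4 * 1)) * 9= 60737265 / 8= 7592158.12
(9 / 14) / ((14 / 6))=27 / 98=0.28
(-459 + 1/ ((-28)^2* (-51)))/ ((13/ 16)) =-18352657/ 32487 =-564.92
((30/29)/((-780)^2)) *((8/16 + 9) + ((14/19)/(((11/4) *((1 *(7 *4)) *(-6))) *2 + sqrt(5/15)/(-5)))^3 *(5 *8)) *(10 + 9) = 65890163143000 *sqrt(3)/464523298862728925788842706339 + 34216060096180964111377121279/111485591727054942189322249521360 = 0.00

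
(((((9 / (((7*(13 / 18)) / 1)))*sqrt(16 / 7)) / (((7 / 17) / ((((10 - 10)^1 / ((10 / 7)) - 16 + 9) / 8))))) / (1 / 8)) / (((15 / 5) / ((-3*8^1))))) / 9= 9792*sqrt(7) / 637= 40.67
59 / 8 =7.38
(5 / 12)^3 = 125 / 1728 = 0.07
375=375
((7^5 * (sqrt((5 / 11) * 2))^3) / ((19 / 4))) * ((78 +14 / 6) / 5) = 32403896 * sqrt(110) / 6897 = 49275.76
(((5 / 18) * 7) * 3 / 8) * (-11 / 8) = -385 / 384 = -1.00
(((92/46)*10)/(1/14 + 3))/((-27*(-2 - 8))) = 0.02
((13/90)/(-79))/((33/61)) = -793/234630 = -0.00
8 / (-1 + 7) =4 / 3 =1.33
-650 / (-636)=325 / 318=1.02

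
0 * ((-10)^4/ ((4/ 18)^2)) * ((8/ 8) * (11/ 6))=0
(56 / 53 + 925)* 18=883458 / 53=16669.02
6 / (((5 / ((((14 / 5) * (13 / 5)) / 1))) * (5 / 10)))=2184 / 125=17.47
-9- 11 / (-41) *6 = -303 / 41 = -7.39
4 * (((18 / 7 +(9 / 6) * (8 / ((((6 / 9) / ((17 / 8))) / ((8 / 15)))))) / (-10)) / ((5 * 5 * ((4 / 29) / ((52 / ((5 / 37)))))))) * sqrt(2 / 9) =-7476664 * sqrt(2) / 21875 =-483.36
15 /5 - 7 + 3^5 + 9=248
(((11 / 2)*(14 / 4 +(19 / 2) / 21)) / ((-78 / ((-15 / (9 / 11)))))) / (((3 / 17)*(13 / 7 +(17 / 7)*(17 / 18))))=853655 / 122382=6.98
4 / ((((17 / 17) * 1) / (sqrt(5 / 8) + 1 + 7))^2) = (sqrt(10) + 32)^2 / 4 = 309.10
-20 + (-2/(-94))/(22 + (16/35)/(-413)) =-298899905/14945718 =-20.00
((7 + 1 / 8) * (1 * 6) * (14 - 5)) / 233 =1539 / 932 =1.65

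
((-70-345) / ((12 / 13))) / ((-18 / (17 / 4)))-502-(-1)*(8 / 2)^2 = -328189 / 864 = -379.85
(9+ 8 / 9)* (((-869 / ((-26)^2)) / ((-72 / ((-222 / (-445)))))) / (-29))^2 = 1033815409 / 1108215970617600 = 0.00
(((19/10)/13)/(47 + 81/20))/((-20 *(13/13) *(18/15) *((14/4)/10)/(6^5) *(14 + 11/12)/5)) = -14774400/16631069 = -0.89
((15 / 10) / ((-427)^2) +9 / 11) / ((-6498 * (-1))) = 1093985 / 8688341508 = 0.00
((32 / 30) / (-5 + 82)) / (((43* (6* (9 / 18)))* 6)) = 8 / 446985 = 0.00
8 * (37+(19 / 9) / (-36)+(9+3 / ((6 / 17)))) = 35278 / 81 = 435.53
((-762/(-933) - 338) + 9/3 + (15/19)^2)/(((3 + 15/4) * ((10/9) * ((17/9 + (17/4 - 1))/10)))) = -1797557568/20770135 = -86.55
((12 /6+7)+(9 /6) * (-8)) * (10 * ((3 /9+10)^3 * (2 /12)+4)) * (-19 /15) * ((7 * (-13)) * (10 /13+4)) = -250999994 /81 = -3098765.36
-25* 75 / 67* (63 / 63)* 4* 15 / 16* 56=-393750 / 67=-5876.87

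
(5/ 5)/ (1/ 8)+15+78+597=698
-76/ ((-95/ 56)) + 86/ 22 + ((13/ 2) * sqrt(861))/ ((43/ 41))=2679/ 55 + 533 * sqrt(861)/ 86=230.57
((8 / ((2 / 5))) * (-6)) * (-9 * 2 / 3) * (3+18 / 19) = 54000 / 19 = 2842.11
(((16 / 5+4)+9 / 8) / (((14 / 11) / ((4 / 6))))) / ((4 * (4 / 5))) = 1221 / 896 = 1.36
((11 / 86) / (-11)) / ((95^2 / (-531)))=531 / 776150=0.00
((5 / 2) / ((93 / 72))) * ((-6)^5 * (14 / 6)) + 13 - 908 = -1116385 / 31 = -36012.42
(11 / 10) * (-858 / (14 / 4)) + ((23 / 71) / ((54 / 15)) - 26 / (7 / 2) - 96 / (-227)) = -2808240233 / 10153710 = -276.57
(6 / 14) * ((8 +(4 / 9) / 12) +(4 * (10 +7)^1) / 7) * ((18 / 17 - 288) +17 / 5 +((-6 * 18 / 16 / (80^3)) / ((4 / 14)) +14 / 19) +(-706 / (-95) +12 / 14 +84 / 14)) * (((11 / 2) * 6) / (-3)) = 22470.68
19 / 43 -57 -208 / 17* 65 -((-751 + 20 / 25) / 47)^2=-44673999131 / 40369475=-1106.63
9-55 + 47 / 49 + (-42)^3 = -3632519 / 49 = -74133.04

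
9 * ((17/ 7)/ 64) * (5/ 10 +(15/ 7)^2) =76347/ 43904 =1.74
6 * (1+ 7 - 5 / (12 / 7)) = 61 / 2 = 30.50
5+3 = 8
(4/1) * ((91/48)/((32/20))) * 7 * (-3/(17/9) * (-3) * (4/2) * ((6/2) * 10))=1289925/136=9484.74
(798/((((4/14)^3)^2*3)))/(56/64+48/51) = 269235.21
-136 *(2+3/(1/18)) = -7616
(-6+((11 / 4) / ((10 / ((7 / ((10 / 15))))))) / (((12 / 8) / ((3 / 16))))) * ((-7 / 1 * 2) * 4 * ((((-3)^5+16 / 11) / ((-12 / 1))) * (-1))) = -22374597 / 3520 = -6356.42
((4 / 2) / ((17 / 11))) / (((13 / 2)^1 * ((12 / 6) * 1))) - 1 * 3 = -641 / 221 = -2.90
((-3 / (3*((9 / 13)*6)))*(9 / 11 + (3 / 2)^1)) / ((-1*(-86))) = -221 / 34056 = -0.01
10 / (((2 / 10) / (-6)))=-300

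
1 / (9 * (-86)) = -1 / 774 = -0.00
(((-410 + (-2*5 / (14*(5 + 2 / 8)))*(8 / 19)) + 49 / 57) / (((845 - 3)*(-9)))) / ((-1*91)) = -380963 / 642015738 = -0.00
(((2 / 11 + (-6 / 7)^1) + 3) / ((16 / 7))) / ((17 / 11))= 179 / 272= 0.66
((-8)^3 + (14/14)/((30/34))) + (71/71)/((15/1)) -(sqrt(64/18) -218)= -1464/5 -4* sqrt(2)/3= -294.69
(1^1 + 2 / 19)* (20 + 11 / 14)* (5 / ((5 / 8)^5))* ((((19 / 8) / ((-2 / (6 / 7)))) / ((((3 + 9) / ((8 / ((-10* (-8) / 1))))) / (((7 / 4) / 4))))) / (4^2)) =-873 / 3125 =-0.28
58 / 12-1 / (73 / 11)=2051 / 438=4.68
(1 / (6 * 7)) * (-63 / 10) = -3 / 20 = -0.15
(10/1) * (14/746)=0.19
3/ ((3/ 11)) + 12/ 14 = 83/ 7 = 11.86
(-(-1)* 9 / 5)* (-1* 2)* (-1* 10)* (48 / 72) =24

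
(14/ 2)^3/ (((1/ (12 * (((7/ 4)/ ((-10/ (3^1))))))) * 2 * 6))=-7203/ 40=-180.08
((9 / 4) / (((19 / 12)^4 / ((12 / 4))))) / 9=15552 / 130321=0.12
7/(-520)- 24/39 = -327/520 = -0.63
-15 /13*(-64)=960 /13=73.85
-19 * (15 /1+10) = -475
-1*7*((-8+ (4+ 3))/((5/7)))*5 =49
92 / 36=23 / 9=2.56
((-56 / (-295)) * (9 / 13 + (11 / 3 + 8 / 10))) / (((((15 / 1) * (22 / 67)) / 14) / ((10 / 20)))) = 13210792 / 9491625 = 1.39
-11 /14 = -0.79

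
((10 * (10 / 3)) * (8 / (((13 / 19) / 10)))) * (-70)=-10640000 / 39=-272820.51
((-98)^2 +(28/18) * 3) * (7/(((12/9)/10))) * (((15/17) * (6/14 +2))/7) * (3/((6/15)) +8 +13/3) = 3062762.50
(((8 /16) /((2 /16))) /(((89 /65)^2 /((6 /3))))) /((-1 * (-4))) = 8450 /7921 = 1.07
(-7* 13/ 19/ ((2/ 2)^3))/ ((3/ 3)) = -91/ 19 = -4.79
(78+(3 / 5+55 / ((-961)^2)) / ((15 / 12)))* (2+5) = 12683645114 / 23088025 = 549.36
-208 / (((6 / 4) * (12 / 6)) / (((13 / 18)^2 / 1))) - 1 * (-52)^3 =34158956 / 243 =140571.84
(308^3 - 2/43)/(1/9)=11307409326/43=262963007.58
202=202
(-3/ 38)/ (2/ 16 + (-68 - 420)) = 4/ 24719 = 0.00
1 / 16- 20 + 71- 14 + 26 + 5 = 68.06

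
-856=-856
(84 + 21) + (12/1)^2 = 249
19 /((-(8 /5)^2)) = -475 /64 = -7.42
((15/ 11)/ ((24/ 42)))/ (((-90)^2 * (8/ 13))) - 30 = -5702309/ 190080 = -30.00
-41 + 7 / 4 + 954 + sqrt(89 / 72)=915.86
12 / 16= 3 / 4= 0.75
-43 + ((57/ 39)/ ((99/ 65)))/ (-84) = -357683/ 8316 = -43.01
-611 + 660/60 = -600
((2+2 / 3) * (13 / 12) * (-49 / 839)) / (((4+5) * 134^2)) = -637 / 610135902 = -0.00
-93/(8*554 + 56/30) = -1395/66508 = -0.02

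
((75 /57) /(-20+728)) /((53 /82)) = 1025 /356478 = 0.00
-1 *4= -4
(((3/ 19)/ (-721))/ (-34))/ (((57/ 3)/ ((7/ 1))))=3/ 1264222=0.00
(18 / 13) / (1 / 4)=72 / 13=5.54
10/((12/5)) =25/6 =4.17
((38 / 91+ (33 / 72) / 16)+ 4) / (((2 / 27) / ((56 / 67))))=1398321 / 27872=50.17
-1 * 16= -16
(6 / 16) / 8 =3 / 64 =0.05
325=325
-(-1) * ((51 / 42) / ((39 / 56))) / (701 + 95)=17 / 7761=0.00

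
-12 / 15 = -4 / 5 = -0.80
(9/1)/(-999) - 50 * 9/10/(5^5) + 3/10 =0.28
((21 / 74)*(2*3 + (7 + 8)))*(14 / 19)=3087 / 703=4.39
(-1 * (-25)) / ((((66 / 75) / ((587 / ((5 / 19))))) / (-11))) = -1394125 / 2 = -697062.50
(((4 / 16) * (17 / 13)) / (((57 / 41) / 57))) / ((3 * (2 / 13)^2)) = 9061 / 48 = 188.77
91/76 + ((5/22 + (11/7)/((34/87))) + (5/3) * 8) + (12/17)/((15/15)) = 5815297/298452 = 19.48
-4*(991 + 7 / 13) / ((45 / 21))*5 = -9254.36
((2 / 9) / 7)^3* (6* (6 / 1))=32 / 27783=0.00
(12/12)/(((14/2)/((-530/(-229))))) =530/1603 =0.33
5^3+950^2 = 902625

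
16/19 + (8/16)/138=0.85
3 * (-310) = -930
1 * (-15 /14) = -15 /14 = -1.07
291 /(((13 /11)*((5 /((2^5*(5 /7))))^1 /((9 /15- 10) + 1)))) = -614592 /65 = -9455.26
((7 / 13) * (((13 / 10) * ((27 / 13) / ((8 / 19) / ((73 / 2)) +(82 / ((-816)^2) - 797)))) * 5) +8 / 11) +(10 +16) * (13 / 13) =1406116169933622 / 52627748269811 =26.72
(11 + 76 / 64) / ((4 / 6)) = 585 / 32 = 18.28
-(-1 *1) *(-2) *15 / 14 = -15 / 7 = -2.14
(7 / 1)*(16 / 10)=56 / 5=11.20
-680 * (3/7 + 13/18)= -49300/63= -782.54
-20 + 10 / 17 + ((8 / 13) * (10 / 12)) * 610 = 194530 / 663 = 293.41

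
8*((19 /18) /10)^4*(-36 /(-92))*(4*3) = 0.00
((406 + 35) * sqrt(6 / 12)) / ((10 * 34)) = 441 * sqrt(2) / 680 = 0.92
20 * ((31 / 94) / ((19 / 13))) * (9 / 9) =4030 / 893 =4.51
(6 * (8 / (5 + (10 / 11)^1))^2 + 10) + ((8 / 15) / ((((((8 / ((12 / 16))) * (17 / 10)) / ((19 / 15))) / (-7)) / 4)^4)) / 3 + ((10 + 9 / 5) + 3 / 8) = 3635657118857 / 101628352800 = 35.77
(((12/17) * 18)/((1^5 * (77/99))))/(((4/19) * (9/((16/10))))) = 8208/595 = 13.79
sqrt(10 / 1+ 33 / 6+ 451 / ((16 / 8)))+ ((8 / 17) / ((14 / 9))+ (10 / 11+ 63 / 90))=25023 / 13090+ sqrt(241)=17.44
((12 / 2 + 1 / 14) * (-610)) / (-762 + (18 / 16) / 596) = 123610400 / 25432449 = 4.86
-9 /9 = -1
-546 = -546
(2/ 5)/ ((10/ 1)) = 0.04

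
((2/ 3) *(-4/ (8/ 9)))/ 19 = -3/ 19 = -0.16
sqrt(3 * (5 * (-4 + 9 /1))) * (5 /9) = 25 * sqrt(3) /9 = 4.81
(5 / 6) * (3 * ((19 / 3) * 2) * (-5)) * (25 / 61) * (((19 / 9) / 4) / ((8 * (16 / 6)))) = -225625 / 140544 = -1.61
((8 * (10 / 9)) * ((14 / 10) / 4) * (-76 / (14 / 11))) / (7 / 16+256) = -2432 / 3357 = -0.72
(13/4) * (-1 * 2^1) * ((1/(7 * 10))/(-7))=13/980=0.01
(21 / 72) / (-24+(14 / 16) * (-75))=-7 / 2151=-0.00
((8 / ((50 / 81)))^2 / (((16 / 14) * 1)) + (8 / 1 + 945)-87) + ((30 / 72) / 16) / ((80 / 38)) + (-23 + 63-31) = 981099619 / 960000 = 1021.98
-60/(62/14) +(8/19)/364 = -726118/53599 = -13.55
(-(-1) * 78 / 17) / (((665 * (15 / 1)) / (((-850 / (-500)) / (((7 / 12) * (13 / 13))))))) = 156 / 116375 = 0.00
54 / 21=18 / 7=2.57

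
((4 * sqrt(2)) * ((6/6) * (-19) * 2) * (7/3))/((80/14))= -931 * sqrt(2)/15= -87.78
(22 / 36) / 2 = 0.31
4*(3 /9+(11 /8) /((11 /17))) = 59 /6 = 9.83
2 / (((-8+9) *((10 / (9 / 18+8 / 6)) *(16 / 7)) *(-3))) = -77 / 1440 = -0.05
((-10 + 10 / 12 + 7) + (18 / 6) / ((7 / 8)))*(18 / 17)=159 / 119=1.34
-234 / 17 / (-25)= 234 / 425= 0.55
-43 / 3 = -14.33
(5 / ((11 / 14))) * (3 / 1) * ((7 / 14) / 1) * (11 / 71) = 105 / 71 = 1.48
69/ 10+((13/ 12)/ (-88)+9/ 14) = 278329/ 36960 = 7.53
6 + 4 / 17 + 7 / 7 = 123 / 17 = 7.24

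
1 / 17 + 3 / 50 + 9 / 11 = 8761 / 9350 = 0.94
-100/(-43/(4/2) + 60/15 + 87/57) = 3800/607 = 6.26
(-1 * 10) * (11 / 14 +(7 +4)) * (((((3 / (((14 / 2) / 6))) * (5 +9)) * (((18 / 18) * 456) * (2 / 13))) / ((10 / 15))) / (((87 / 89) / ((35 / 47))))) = -6026724000 / 17719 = -340127.77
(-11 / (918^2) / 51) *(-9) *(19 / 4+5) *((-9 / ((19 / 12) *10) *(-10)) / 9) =143 / 10081476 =0.00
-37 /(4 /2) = -37 /2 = -18.50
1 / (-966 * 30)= -1 / 28980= -0.00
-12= -12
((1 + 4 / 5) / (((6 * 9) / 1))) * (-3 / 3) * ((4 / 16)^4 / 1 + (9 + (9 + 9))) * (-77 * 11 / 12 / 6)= 5855311 / 552960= 10.59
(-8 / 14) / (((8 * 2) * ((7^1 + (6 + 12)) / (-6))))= 3 / 350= 0.01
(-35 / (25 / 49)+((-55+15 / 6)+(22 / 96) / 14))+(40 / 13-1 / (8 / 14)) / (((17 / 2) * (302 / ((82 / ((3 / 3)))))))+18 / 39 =-13520187571 / 112126560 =-120.58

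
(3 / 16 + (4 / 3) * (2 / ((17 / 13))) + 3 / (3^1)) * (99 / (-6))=-28963 / 544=-53.24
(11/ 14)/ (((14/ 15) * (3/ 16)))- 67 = -3063/ 49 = -62.51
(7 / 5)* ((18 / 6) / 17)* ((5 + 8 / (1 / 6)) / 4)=1113 / 340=3.27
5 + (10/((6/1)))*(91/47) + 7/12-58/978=8.75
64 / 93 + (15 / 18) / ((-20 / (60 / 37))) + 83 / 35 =720691 / 240870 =2.99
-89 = -89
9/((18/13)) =13/2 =6.50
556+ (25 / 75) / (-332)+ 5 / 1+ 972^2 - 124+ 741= 942178151 / 996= 945962.00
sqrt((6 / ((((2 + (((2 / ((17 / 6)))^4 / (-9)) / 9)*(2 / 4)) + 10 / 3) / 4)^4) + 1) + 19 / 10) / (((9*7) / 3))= 0.10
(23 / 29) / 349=23 / 10121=0.00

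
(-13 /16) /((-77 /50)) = 325 /616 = 0.53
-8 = -8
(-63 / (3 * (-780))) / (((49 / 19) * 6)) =19 / 10920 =0.00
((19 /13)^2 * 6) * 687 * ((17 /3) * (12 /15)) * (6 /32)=12648357 /1690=7484.23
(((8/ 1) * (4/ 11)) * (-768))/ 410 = -12288/ 2255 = -5.45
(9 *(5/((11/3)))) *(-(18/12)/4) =-405/88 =-4.60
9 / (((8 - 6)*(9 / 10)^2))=50 / 9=5.56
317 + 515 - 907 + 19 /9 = -656 /9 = -72.89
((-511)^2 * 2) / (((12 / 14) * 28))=21760.08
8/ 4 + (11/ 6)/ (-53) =625/ 318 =1.97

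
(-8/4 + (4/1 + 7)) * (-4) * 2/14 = -36/7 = -5.14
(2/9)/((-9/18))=-4/9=-0.44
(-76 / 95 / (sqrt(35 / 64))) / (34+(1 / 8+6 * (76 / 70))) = -256 * sqrt(35) / 56895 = -0.03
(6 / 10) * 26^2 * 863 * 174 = 304528536 / 5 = 60905707.20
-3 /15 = -1 /5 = -0.20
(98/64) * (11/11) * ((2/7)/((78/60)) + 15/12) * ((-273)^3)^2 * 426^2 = 5410576711228881247965/32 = 169080522225902538998.91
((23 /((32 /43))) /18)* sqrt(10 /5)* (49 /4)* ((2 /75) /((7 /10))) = 6923* sqrt(2) /8640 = 1.13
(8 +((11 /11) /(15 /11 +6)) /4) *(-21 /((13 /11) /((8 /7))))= -57266 /351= -163.15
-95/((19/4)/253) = -5060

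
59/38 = 1.55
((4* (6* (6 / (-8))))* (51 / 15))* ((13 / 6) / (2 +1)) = -221 / 5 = -44.20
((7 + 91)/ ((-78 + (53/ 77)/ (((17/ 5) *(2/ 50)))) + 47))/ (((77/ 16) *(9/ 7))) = -93296/ 152793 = -0.61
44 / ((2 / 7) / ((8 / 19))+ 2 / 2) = 1232 / 47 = 26.21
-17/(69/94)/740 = -799/25530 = -0.03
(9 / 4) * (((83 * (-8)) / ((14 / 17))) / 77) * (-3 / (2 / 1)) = 38097 / 1078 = 35.34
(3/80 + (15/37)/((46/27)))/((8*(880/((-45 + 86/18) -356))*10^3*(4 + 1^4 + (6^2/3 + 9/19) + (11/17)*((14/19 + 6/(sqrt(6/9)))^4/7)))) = -33876302537777263901449/576862666362227673260236800000 + 45264691457289370759*sqrt(6)/5244206057838433393274880000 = -0.00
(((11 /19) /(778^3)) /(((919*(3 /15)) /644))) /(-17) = -8855 /34945948564706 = -0.00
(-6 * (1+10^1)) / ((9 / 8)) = -176 / 3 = -58.67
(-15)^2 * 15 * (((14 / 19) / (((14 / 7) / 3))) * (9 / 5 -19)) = -1219050 / 19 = -64160.53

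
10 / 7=1.43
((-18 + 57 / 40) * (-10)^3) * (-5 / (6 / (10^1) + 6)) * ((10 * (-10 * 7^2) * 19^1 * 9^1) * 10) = 1157349375000 / 11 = 105213579545.45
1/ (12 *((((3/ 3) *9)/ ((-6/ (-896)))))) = 1/ 16128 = 0.00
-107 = -107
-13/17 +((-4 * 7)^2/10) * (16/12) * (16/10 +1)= 345553/1275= 271.02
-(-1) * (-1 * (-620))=620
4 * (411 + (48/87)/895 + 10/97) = 4140036348/2517635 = 1644.41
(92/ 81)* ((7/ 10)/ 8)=161/ 1620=0.10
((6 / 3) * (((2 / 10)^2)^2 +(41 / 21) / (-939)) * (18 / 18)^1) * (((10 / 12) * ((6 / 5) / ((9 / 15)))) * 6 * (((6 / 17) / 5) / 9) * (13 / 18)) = -307112 / 5656888125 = -0.00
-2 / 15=-0.13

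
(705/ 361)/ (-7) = -705/ 2527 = -0.28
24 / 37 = 0.65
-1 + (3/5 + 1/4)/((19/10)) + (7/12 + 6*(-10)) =-13673/228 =-59.97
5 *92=460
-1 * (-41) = 41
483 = 483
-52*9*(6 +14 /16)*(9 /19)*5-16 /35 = -10135733 /1330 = -7620.85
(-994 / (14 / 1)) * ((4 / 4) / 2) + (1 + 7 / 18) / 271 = -86572 / 2439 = -35.49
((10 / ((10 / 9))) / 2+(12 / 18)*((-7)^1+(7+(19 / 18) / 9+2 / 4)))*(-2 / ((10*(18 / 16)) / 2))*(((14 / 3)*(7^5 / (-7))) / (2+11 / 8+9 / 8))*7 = 8986501216 / 295245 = 30437.44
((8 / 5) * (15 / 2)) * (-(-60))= 720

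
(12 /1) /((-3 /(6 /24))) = -1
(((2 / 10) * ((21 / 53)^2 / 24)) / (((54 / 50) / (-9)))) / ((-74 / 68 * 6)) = 4165 / 2494392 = 0.00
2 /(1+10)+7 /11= 9 /11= 0.82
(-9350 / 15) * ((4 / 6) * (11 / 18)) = -20570 / 81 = -253.95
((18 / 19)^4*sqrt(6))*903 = 94793328*sqrt(6) / 130321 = 1781.72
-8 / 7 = -1.14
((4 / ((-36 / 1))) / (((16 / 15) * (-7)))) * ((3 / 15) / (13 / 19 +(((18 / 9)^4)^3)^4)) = 0.00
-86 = -86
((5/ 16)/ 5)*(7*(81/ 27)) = 21/ 16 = 1.31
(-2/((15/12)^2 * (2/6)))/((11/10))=-192/55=-3.49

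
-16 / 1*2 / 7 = -32 / 7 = -4.57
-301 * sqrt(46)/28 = -43 * sqrt(46)/4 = -72.91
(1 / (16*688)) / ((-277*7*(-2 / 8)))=1 / 5336128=0.00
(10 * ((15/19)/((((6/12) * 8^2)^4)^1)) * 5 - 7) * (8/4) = -69729929/4980736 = -14.00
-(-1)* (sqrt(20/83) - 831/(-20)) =2* sqrt(415)/83 + 831/20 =42.04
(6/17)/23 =6/391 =0.02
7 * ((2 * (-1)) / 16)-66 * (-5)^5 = 1649993 / 8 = 206249.12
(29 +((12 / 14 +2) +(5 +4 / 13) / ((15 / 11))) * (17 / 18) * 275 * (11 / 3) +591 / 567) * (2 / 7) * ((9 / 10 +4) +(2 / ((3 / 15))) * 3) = 3691589729 / 57330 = 64391.94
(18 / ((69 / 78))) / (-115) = -468 / 2645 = -0.18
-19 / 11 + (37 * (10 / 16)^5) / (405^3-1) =-41358862489533 / 23944605335552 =-1.73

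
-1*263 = -263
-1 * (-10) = 10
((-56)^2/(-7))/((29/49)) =-21952/29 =-756.97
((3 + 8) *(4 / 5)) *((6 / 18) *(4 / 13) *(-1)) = -176 / 195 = -0.90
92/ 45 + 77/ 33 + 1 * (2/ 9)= 23/ 5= 4.60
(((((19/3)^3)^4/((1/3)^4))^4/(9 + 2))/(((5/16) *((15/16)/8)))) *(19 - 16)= 96447273109499102312023380000000000000000000000.00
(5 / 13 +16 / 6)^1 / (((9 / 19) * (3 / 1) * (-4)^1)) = -2261 / 4212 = -0.54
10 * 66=660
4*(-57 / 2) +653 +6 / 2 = 542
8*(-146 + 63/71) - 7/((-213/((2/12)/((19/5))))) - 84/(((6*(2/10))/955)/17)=-27623467873/24282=-1137610.90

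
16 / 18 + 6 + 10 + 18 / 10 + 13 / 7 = 6472 / 315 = 20.55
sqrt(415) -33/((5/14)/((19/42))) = -209/5+sqrt(415) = -21.43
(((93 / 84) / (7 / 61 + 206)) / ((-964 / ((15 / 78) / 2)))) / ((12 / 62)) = -293105 / 105883569792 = -0.00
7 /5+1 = 12 /5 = 2.40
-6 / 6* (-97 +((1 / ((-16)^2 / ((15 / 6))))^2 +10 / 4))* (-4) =-24772583 / 65536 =-378.00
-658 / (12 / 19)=-6251 / 6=-1041.83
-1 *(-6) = 6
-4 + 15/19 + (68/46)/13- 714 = -4073827/5681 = -717.10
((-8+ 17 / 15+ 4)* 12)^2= 1183.36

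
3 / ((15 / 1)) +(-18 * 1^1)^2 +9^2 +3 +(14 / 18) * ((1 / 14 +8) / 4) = 409.77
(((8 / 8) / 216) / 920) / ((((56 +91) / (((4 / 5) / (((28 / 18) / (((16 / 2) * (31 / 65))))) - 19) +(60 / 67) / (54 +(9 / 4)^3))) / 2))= -723976973 / 621139752324000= -0.00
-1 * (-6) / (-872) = -3 / 436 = -0.01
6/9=2/3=0.67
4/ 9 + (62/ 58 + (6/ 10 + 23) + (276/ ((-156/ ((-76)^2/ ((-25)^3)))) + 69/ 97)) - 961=-4805790021559/ 5142515625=-934.52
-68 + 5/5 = -67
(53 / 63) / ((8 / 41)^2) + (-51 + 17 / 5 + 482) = 9202969 / 20160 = 456.50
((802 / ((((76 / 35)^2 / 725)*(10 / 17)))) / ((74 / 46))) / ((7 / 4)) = 74466.04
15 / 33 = 0.45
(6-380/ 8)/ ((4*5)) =-83/ 40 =-2.08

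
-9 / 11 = -0.82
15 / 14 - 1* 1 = 1 / 14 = 0.07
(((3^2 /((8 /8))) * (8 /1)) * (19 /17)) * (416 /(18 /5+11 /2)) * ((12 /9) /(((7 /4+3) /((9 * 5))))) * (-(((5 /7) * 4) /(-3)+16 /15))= -4423680 /833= -5310.54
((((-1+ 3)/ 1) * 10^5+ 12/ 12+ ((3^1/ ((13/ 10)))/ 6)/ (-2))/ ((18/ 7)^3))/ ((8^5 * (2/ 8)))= 1783607203/ 1242169344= 1.44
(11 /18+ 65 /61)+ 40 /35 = 21671 /7686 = 2.82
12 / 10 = 6 / 5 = 1.20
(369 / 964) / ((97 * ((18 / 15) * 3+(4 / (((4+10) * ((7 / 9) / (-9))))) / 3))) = 10045 / 6358544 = 0.00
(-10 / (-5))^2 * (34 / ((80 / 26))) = 221 / 5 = 44.20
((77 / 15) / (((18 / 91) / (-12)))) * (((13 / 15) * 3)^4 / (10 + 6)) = -200126927 / 225000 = -889.45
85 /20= 17 /4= 4.25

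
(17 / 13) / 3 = 17 / 39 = 0.44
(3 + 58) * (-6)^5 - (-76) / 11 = -5217620 / 11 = -474329.09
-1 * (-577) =577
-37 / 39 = -0.95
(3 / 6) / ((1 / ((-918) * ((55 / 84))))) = -8415 / 28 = -300.54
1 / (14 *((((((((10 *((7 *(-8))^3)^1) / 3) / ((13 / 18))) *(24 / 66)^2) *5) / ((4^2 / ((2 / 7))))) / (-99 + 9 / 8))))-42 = -23602379847 / 561971200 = -42.00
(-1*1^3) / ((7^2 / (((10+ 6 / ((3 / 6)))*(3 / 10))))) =-33 / 245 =-0.13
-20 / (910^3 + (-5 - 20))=-4 / 150714195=-0.00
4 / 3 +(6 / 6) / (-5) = 17 / 15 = 1.13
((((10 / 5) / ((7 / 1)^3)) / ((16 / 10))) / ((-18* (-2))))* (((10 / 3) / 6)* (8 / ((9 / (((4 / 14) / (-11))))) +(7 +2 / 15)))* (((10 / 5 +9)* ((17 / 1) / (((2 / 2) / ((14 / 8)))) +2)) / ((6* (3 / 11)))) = 172089445 / 2016379008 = 0.09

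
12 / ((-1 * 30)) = -0.40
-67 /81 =-0.83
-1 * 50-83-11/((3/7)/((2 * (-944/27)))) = 134603/81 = 1661.77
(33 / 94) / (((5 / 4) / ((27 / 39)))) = 594 / 3055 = 0.19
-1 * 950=-950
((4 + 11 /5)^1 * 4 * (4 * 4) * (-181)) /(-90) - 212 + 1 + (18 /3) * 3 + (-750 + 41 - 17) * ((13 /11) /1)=-56923 /225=-252.99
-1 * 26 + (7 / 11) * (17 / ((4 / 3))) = -17.89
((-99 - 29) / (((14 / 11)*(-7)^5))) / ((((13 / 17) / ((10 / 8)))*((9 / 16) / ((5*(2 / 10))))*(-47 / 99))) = -2632960 / 71883539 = -0.04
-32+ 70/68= -1053/34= -30.97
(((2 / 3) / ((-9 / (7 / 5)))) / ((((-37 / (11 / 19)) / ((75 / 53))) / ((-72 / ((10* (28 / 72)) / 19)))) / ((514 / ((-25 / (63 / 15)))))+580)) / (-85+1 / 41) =175251384 / 83289136411325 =0.00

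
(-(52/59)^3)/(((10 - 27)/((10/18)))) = 703040/31422987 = 0.02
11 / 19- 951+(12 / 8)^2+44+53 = -64689 / 76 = -851.17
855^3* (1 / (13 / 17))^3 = 1397703495.85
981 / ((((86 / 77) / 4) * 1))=3513.35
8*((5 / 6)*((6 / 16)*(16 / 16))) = 2.50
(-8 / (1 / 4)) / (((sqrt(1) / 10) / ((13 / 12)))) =-1040 / 3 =-346.67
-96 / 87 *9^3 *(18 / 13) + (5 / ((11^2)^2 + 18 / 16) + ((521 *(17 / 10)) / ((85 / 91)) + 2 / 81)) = -165.56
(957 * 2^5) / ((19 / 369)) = 11300256 / 19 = 594750.32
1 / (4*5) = 1 / 20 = 0.05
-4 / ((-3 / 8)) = 10.67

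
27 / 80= 0.34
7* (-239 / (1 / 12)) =-20076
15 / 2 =7.50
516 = 516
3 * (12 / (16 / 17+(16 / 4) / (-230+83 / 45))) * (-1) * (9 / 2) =-14137659 / 80606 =-175.39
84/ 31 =2.71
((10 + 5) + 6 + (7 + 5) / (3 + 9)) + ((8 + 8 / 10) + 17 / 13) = 2087 / 65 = 32.11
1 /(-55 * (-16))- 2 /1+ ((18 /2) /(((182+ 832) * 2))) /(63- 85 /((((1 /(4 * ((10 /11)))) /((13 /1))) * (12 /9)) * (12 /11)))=-1604967449 /802939280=-2.00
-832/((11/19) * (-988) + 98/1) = 416/237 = 1.76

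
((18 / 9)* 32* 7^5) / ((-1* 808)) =-134456 / 101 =-1331.25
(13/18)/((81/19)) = 247/1458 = 0.17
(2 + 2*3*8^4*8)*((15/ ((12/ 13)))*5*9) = 287542125/ 2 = 143771062.50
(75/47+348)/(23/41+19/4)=65.83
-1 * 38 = -38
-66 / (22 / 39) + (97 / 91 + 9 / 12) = -41927 / 364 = -115.18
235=235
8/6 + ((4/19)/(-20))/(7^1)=2657/1995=1.33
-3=-3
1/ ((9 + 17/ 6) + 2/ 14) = 42/ 503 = 0.08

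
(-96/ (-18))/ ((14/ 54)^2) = 3888/ 49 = 79.35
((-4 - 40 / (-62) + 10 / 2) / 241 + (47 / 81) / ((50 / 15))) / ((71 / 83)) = 30287281 / 143219070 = 0.21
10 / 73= 0.14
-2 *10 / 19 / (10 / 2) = -0.21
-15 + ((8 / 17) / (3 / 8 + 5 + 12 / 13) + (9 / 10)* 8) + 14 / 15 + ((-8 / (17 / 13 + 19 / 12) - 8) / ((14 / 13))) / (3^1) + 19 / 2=-8783337 / 14061278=-0.62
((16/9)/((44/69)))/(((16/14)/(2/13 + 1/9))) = 4991/7722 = 0.65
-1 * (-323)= 323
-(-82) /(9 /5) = 410 /9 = 45.56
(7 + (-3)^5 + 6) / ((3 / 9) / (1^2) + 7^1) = -345 / 11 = -31.36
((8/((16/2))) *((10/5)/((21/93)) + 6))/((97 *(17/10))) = 1040/11543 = 0.09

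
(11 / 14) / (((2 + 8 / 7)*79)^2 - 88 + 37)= 77 / 6036290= 0.00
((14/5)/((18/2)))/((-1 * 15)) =-14/675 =-0.02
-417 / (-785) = 417 / 785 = 0.53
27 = 27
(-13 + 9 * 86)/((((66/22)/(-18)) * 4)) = -2283/2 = -1141.50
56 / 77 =8 / 11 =0.73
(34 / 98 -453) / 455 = -4436 / 4459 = -0.99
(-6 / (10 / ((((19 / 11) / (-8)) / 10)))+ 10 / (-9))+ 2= 35713 / 39600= 0.90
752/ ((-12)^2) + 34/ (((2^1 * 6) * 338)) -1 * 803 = -4853629/ 6084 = -797.77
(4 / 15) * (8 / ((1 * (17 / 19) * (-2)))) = -304 / 255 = -1.19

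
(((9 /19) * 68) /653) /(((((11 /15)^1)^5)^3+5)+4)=133995530456542968750 /24474186299817920186291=0.01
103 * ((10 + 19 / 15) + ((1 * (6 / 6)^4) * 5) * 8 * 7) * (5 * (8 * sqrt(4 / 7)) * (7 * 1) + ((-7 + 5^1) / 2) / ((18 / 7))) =-3150049 / 270 + 7200112 * sqrt(7) / 3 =6338235.07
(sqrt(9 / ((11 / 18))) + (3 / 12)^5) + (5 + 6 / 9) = 9 *sqrt(22) / 11 + 17411 / 3072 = 9.51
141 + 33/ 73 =10326/ 73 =141.45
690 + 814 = 1504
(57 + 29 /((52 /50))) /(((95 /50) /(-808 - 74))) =-39404.33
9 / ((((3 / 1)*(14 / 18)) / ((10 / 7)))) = 270 / 49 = 5.51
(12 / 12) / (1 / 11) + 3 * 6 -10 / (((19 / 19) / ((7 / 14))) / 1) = 24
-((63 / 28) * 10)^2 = -2025 / 4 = -506.25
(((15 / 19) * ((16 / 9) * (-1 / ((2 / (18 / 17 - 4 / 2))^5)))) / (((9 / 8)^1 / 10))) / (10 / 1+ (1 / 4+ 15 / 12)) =419430400 / 16752892743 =0.03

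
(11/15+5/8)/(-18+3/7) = -1141/14760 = -0.08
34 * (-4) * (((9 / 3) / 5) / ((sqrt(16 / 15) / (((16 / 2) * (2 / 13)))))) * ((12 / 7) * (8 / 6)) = -26112 * sqrt(15) / 455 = -222.27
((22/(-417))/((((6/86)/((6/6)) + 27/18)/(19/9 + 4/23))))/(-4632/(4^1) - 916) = 447458/12084228405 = 0.00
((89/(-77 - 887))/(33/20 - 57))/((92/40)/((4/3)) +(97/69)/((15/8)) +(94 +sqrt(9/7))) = 2289232563800/132387892956260421 - 3389832000 * sqrt(7)/44129297652086807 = 0.00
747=747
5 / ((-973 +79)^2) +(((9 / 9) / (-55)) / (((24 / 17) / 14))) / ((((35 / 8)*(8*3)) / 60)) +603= 26502133211 / 43957980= 602.90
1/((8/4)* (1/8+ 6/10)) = 20/29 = 0.69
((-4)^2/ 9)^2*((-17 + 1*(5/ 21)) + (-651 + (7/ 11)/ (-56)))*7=-39489440/ 2673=-14773.45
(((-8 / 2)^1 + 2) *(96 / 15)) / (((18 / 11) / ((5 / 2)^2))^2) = -186.73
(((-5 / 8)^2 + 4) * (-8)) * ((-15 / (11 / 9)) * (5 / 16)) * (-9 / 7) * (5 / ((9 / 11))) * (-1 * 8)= 948375 / 112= 8467.63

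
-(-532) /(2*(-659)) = -266 /659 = -0.40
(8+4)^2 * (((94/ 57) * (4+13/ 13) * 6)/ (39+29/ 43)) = 2910240/ 16207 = 179.57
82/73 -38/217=0.95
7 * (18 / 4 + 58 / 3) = 1001 / 6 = 166.83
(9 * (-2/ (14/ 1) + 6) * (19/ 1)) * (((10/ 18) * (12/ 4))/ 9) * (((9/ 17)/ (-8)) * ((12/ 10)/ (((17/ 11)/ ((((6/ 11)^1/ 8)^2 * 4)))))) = -63099/ 356048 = -0.18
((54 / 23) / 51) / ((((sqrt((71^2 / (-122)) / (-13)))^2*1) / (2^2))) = 114192 / 1971031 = 0.06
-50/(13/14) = -700/13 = -53.85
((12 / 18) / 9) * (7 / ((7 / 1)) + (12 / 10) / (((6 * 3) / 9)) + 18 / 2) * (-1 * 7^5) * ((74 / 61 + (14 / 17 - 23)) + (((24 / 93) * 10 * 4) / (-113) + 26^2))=-4238576099620618 / 490402485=-8643055.92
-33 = -33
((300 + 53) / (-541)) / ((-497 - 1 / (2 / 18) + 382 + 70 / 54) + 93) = 9531 / 433882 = 0.02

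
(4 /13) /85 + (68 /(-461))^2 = 5959604 /234835705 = 0.03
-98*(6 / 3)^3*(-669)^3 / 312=9780998094 / 13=752384468.77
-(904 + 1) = -905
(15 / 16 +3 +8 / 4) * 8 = 95 / 2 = 47.50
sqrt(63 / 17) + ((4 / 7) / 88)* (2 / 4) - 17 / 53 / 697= 1865 / 669284 + 3* sqrt(119) / 17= 1.93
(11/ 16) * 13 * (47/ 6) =6721/ 96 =70.01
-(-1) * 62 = 62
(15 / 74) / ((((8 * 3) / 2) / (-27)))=-0.46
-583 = -583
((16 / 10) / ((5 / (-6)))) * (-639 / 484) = 7668 / 3025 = 2.53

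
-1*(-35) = 35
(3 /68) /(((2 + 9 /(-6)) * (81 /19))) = 19 /918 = 0.02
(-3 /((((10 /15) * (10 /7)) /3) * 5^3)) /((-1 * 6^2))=21 /10000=0.00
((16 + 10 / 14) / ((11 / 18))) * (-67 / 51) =-47034 / 1309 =-35.93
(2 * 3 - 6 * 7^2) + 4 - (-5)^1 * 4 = -264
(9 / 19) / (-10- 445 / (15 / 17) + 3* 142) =-27 / 5035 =-0.01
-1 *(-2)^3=8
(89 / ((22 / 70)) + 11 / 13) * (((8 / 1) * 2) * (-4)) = -2599424 / 143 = -18177.79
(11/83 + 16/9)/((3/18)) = 11.46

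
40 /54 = 20 /27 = 0.74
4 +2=6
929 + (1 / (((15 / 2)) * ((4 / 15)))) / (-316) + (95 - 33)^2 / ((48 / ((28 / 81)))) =146923325 / 153576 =956.68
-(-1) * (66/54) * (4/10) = 22/45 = 0.49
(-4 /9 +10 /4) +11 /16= 2.74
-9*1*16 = -144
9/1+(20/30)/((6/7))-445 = -3917/9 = -435.22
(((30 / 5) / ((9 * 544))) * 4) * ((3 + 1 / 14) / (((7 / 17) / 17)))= 731 / 1176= 0.62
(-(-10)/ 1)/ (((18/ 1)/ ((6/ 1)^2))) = 20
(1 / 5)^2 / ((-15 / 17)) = -17 / 375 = -0.05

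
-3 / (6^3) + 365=364.99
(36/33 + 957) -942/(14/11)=16782/77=217.95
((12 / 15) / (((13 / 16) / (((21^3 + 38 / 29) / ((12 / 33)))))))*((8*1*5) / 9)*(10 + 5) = 1890993280 / 1131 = 1671965.76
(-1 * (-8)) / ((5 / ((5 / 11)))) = 0.73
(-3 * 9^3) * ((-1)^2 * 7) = -15309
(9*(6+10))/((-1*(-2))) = 72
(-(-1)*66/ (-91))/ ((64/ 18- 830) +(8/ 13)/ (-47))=13959/ 15906415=0.00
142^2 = 20164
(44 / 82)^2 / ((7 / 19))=0.78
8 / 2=4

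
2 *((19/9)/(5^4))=38/5625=0.01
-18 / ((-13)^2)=-18 / 169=-0.11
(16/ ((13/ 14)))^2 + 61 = 60485/ 169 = 357.90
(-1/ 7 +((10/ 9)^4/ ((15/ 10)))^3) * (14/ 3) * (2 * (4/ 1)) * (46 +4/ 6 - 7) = 92104862388584752/ 68630377364883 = 1342.04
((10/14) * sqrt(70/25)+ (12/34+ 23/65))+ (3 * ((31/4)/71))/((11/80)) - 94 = -78457209/863005+ sqrt(70)/7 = -89.72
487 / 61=7.98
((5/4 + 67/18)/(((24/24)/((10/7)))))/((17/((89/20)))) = 15931/8568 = 1.86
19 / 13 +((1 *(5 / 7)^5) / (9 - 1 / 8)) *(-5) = 21047643 / 15512861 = 1.36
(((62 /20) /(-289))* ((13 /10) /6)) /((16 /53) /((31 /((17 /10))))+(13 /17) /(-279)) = -0.17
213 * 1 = 213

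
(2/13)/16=1/104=0.01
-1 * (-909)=909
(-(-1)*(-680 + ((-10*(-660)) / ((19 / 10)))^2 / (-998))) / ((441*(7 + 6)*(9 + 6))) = -460098904 / 3098210661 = -0.15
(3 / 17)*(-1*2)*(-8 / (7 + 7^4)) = 6 / 5117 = 0.00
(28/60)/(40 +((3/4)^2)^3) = 28672/2468535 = 0.01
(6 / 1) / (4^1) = 3 / 2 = 1.50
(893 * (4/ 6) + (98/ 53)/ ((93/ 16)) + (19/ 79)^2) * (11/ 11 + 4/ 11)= 91625715875/ 112793593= 812.33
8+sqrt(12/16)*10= 8+5*sqrt(3)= 16.66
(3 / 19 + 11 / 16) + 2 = 865 / 304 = 2.85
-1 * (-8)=8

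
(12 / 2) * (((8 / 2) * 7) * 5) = 840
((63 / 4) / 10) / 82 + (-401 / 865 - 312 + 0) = -177293437 / 567440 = -312.44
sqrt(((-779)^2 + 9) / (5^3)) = sqrt(121370) / 5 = 69.68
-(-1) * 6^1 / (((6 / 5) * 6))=5 / 6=0.83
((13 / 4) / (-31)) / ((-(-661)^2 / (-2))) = -13 / 27089102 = -0.00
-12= -12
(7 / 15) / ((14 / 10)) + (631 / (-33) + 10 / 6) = -565 / 33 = -17.12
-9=-9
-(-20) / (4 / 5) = 25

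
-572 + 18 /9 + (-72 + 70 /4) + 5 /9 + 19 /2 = -5530 /9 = -614.44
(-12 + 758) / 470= 373 / 235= 1.59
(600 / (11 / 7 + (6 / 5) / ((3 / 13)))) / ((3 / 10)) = 70000 / 237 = 295.36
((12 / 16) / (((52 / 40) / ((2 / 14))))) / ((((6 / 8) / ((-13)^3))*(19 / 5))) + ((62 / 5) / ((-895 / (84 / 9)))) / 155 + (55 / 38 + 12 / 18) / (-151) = -171336283421 / 2696142750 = -63.55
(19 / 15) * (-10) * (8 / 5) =-304 / 15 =-20.27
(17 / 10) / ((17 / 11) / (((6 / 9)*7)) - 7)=-1309 / 5135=-0.25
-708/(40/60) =-1062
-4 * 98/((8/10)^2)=-1225/2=-612.50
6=6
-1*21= -21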